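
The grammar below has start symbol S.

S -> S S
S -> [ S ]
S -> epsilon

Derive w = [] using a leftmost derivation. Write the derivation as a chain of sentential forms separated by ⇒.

S⇒SS⇒SSS⇒[S]SS⇒[]SS⇒[]S⇒[]

S ⇒ SS   [S -> S S]
SS ⇒ SSS   [S -> S S]
SSS ⇒ [S]SS   [S -> [ S ]]
[S]SS ⇒ []SS   [S -> epsilon]
[]SS ⇒ []S   [S -> epsilon]
[]S ⇒ []   [S -> epsilon]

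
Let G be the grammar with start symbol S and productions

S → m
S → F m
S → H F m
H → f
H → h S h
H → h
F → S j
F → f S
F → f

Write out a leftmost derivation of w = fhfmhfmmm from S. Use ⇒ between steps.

S⇒Fm⇒fSm⇒fHFmm⇒fhShFmm⇒fhFmhFmm⇒fhfmhFmm⇒fhfmhfSmm⇒fhfmhfmmm

S ⇒ Fm   [S → F m]
Fm ⇒ fSm   [F → f S]
fSm ⇒ fHFmm   [S → H F m]
fHFmm ⇒ fhShFmm   [H → h S h]
fhShFmm ⇒ fhFmhFmm   [S → F m]
fhFmhFmm ⇒ fhfmhFmm   [F → f]
fhfmhFmm ⇒ fhfmhfSmm   [F → f S]
fhfmhfSmm ⇒ fhfmhfmmm   [S → m]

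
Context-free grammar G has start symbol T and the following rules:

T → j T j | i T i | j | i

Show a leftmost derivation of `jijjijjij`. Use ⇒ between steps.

T ⇒ jTj   [T → j T j]
jTj ⇒ jiTij   [T → i T i]
jiTij ⇒ jijTjij   [T → j T j]
jijTjij ⇒ jijjTjjij   [T → j T j]
jijjTjjij ⇒ jijjijjij   [T → i]

T ⇒ jTj ⇒ jiTij ⇒ jijTjij ⇒ jijjTjjij ⇒ jijjijjij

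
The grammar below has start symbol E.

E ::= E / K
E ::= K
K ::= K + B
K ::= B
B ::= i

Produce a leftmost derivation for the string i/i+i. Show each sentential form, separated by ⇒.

E ⇒ E/K ⇒ K/K ⇒ B/K ⇒ i/K ⇒ i/K+B ⇒ i/B+B ⇒ i/i+B ⇒ i/i+i

E ⇒ E/K   [E ::= E / K]
E/K ⇒ K/K   [E ::= K]
K/K ⇒ B/K   [K ::= B]
B/K ⇒ i/K   [B ::= i]
i/K ⇒ i/K+B   [K ::= K + B]
i/K+B ⇒ i/B+B   [K ::= B]
i/B+B ⇒ i/i+B   [B ::= i]
i/i+B ⇒ i/i+i   [B ::= i]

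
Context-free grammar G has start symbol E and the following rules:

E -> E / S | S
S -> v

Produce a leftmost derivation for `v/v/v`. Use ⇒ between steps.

E⇒E/S⇒E/S/S⇒S/S/S⇒v/S/S⇒v/v/S⇒v/v/v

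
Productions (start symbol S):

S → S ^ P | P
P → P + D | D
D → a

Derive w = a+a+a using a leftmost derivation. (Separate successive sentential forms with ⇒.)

S⇒P⇒P+D⇒P+D+D⇒D+D+D⇒a+D+D⇒a+a+D⇒a+a+a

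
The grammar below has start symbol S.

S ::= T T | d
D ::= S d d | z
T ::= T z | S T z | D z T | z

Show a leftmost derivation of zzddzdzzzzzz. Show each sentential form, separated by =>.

S => TT   [S ::= T T]
TT => STzT   [T ::= S T z]
STzT => TTTzT   [S ::= T T]
TTTzT => DzTTTzT   [T ::= D z T]
DzTTTzT => SddzTTTzT   [D ::= S d d]
SddzTTTzT => TTddzTTTzT   [S ::= T T]
TTddzTTTzT => zTddzTTTzT   [T ::= z]
zTddzTTTzT => zzddzTTTzT   [T ::= z]
zzddzTTTzT => zzddzSTzTTzT   [T ::= S T z]
zzddzSTzTTzT => zzddzdTzTTzT   [S ::= d]
zzddzdTzTTzT => zzddzdzzTTzT   [T ::= z]
zzddzdzzTTzT => zzddzdzzzTzT   [T ::= z]
zzddzdzzzTzT => zzddzdzzzzzT   [T ::= z]
zzddzdzzzzzT => zzddzdzzzzzz   [T ::= z]

S => TT => STzT => TTTzT => DzTTTzT => SddzTTTzT => TTddzTTTzT => zTddzTTTzT => zzddzTTTzT => zzddzSTzTTzT => zzddzdTzTTzT => zzddzdzzTTzT => zzddzdzzzTzT => zzddzdzzzzzT => zzddzdzzzzzz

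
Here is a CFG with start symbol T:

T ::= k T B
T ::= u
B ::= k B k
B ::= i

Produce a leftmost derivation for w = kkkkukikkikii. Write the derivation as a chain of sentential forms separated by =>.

T => kTB   [T ::= k T B]
kTB => kkTBB   [T ::= k T B]
kkTBB => kkkTBBB   [T ::= k T B]
kkkTBBB => kkkkTBBBB   [T ::= k T B]
kkkkTBBBB => kkkkuBBBB   [T ::= u]
kkkkuBBBB => kkkkukBkBBB   [B ::= k B k]
kkkkukBkBBB => kkkkukikBBB   [B ::= i]
kkkkukikBBB => kkkkukikkBkBB   [B ::= k B k]
kkkkukikkBkBB => kkkkukikkikBB   [B ::= i]
kkkkukikkikBB => kkkkukikkikiB   [B ::= i]
kkkkukikkikiB => kkkkukikkikii   [B ::= i]

T => kTB => kkTBB => kkkTBBB => kkkkTBBBB => kkkkuBBBB => kkkkukBkBBB => kkkkukikBBB => kkkkukikkBkBB => kkkkukikkikBB => kkkkukikkikiB => kkkkukikkikii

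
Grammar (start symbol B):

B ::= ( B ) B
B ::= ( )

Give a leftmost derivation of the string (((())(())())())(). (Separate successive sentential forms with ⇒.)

B ⇒ (B)B ⇒ ((B)B)B ⇒ (((B)B)B)B ⇒ (((())B)B)B ⇒ (((())(B)B)B)B ⇒ (((())(())B)B)B ⇒ (((())(())())B)B ⇒ (((())(())())())B ⇒ (((())(())())())()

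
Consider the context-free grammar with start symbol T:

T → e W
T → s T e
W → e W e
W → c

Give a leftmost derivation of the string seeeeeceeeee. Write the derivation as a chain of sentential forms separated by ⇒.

T ⇒ sTe   [T → s T e]
sTe ⇒ seWe   [T → e W]
seWe ⇒ seeWee   [W → e W e]
seeWee ⇒ seeeWeee   [W → e W e]
seeeWeee ⇒ seeeeWeeee   [W → e W e]
seeeeWeeee ⇒ seeeeeWeeeee   [W → e W e]
seeeeeWeeeee ⇒ seeeeeceeeee   [W → c]

T ⇒ sTe ⇒ seWe ⇒ seeWee ⇒ seeeWeee ⇒ seeeeWeeee ⇒ seeeeeWeeeee ⇒ seeeeeceeeee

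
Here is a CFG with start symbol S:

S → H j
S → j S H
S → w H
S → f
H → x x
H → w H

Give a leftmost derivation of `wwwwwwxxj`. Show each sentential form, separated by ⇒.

S ⇒ Hj   [S → H j]
Hj ⇒ wHj   [H → w H]
wHj ⇒ wwHj   [H → w H]
wwHj ⇒ wwwHj   [H → w H]
wwwHj ⇒ wwwwHj   [H → w H]
wwwwHj ⇒ wwwwwHj   [H → w H]
wwwwwHj ⇒ wwwwwwHj   [H → w H]
wwwwwwHj ⇒ wwwwwwxxj   [H → x x]

S ⇒ Hj ⇒ wHj ⇒ wwHj ⇒ wwwHj ⇒ wwwwHj ⇒ wwwwwHj ⇒ wwwwwwHj ⇒ wwwwwwxxj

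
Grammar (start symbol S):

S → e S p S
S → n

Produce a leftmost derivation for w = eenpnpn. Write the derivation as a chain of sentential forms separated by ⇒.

S⇒eSpS⇒eeSpSpS⇒eenpSpS⇒eenpnpS⇒eenpnpn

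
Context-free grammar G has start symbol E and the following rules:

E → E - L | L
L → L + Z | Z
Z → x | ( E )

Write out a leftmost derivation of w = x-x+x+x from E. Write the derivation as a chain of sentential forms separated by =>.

E => E-L => L-L => Z-L => x-L => x-L+Z => x-L+Z+Z => x-Z+Z+Z => x-x+Z+Z => x-x+x+Z => x-x+x+x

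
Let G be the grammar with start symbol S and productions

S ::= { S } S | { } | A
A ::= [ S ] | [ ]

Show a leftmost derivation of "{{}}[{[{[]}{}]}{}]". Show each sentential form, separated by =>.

S => {S}S => {{}}S => {{}}A => {{}}[S] => {{}}[{S}S] => {{}}[{A}S] => {{}}[{[S]}S] => {{}}[{[{S}S]}S] => {{}}[{[{A}S]}S] => {{}}[{[{[]}S]}S] => {{}}[{[{[]}{}]}S] => {{}}[{[{[]}{}]}{}]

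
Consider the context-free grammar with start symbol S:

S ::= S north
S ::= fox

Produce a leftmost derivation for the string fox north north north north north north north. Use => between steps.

S => S north => S north north => S north north north => S north north north north => S north north north north north => S north north north north north north => S north north north north north north north => fox north north north north north north north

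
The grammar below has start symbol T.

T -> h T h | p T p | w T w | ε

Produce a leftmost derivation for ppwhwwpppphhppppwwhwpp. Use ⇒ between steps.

T ⇒ pTp   [T -> p T p]
pTp ⇒ ppTpp   [T -> p T p]
ppTpp ⇒ ppwTwpp   [T -> w T w]
ppwTwpp ⇒ ppwhThwpp   [T -> h T h]
ppwhThwpp ⇒ ppwhwTwhwpp   [T -> w T w]
ppwhwTwhwpp ⇒ ppwhwwTwwhwpp   [T -> w T w]
ppwhwwTwwhwpp ⇒ ppwhwwpTpwwhwpp   [T -> p T p]
ppwhwwpTpwwhwpp ⇒ ppwhwwppTppwwhwpp   [T -> p T p]
ppwhwwppTppwwhwpp ⇒ ppwhwwpppTpppwwhwpp   [T -> p T p]
ppwhwwpppTpppwwhwpp ⇒ ppwhwwppppTppppwwhwpp   [T -> p T p]
ppwhwwppppTppppwwhwpp ⇒ ppwhwwpppphThppppwwhwpp   [T -> h T h]
ppwhwwpppphThppppwwhwpp ⇒ ppwhwwpppphhppppwwhwpp   [T -> ε]

T ⇒ pTp ⇒ ppTpp ⇒ ppwTwpp ⇒ ppwhThwpp ⇒ ppwhwTwhwpp ⇒ ppwhwwTwwhwpp ⇒ ppwhwwpTpwwhwpp ⇒ ppwhwwppTppwwhwpp ⇒ ppwhwwpppTpppwwhwpp ⇒ ppwhwwppppTppppwwhwpp ⇒ ppwhwwpppphThppppwwhwpp ⇒ ppwhwwpppphhppppwwhwpp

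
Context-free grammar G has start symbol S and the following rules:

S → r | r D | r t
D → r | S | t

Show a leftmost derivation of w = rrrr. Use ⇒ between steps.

S ⇒ rD   [S → r D]
rD ⇒ rS   [D → S]
rS ⇒ rrD   [S → r D]
rrD ⇒ rrS   [D → S]
rrS ⇒ rrrD   [S → r D]
rrrD ⇒ rrrr   [D → r]

S ⇒ rD ⇒ rS ⇒ rrD ⇒ rrS ⇒ rrrD ⇒ rrrr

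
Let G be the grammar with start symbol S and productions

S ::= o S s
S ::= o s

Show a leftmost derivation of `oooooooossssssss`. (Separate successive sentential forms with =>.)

S => oSs   [S ::= o S s]
oSs => ooSss   [S ::= o S s]
ooSss => oooSsss   [S ::= o S s]
oooSsss => ooooSssss   [S ::= o S s]
ooooSssss => oooooSsssss   [S ::= o S s]
oooooSsssss => ooooooSssssss   [S ::= o S s]
ooooooSssssss => oooooooSsssssss   [S ::= o S s]
oooooooSsssssss => oooooooossssssss   [S ::= o s]

S => oSs => ooSss => oooSsss => ooooSssss => oooooSsssss => ooooooSssssss => oooooooSsssssss => oooooooossssssss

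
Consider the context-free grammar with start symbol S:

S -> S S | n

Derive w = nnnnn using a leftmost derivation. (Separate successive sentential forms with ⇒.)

S⇒SS⇒SSS⇒SSSS⇒nSSS⇒nSSSS⇒nnSSS⇒nnnSS⇒nnnnS⇒nnnnn

S ⇒ SS   [S -> S S]
SS ⇒ SSS   [S -> S S]
SSS ⇒ SSSS   [S -> S S]
SSSS ⇒ nSSS   [S -> n]
nSSS ⇒ nSSSS   [S -> S S]
nSSSS ⇒ nnSSS   [S -> n]
nnSSS ⇒ nnnSS   [S -> n]
nnnSS ⇒ nnnnS   [S -> n]
nnnnS ⇒ nnnnn   [S -> n]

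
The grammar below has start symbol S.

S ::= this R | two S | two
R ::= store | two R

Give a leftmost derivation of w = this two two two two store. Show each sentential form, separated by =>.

S => this R => this two R => this two two R => this two two two R => this two two two two R => this two two two two store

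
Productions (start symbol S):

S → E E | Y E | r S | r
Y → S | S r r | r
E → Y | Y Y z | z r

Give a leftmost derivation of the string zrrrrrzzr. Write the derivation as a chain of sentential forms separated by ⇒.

S ⇒ EE   [S → E E]
EE ⇒ YYzE   [E → Y Y z]
YYzE ⇒ SYzE   [Y → S]
SYzE ⇒ EEYzE   [S → E E]
EEYzE ⇒ zrEYzE   [E → z r]
zrEYzE ⇒ zrYYzE   [E → Y]
zrYYzE ⇒ zrSrrYzE   [Y → S r r]
zrSrrYzE ⇒ zrrrrYzE   [S → r]
zrrrrYzE ⇒ zrrrrrzE   [Y → r]
zrrrrrzE ⇒ zrrrrrzzr   [E → z r]

S ⇒ EE ⇒ YYzE ⇒ SYzE ⇒ EEYzE ⇒ zrEYzE ⇒ zrYYzE ⇒ zrSrrYzE ⇒ zrrrrYzE ⇒ zrrrrrzE ⇒ zrrrrrzzr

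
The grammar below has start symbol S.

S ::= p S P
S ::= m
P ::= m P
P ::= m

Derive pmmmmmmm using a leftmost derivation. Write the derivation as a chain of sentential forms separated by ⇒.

S ⇒ pSP   [S ::= p S P]
pSP ⇒ pmP   [S ::= m]
pmP ⇒ pmmP   [P ::= m P]
pmmP ⇒ pmmmP   [P ::= m P]
pmmmP ⇒ pmmmmP   [P ::= m P]
pmmmmP ⇒ pmmmmmP   [P ::= m P]
pmmmmmP ⇒ pmmmmmmP   [P ::= m P]
pmmmmmmP ⇒ pmmmmmmm   [P ::= m]

S⇒pSP⇒pmP⇒pmmP⇒pmmmP⇒pmmmmP⇒pmmmmmP⇒pmmmmmmP⇒pmmmmmmm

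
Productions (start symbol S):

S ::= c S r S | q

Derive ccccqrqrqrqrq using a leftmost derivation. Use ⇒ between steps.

S⇒cSrS⇒ccSrSrS⇒cccSrSrSrS⇒ccccSrSrSrSrS⇒ccccqrSrSrSrS⇒ccccqrqrSrSrS⇒ccccqrqrqrSrS⇒ccccqrqrqrqrS⇒ccccqrqrqrqrq

S ⇒ cSrS   [S ::= c S r S]
cSrS ⇒ ccSrSrS   [S ::= c S r S]
ccSrSrS ⇒ cccSrSrSrS   [S ::= c S r S]
cccSrSrSrS ⇒ ccccSrSrSrSrS   [S ::= c S r S]
ccccSrSrSrSrS ⇒ ccccqrSrSrSrS   [S ::= q]
ccccqrSrSrSrS ⇒ ccccqrqrSrSrS   [S ::= q]
ccccqrqrSrSrS ⇒ ccccqrqrqrSrS   [S ::= q]
ccccqrqrqrSrS ⇒ ccccqrqrqrqrS   [S ::= q]
ccccqrqrqrqrS ⇒ ccccqrqrqrqrq   [S ::= q]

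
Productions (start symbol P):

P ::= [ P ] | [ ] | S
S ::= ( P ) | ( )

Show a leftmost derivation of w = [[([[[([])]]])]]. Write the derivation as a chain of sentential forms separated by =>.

P => [P] => [[P]] => [[S]] => [[(P)]] => [[([P])]] => [[([[P]])]] => [[([[[P]]])]] => [[([[[S]]])]] => [[([[[(P)]]])]] => [[([[[([])]]])]]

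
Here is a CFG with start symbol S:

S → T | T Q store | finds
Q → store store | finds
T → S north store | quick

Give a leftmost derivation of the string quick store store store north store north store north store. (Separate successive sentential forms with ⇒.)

S ⇒ T   [S → T]
T ⇒ S north store   [T → S north store]
S north store ⇒ T north store   [S → T]
T north store ⇒ S north store north store   [T → S north store]
S north store north store ⇒ T north store north store   [S → T]
T north store north store ⇒ S north store north store north store   [T → S north store]
S north store north store north store ⇒ T Q store north store north store north store   [S → T Q store]
T Q store north store north store north store ⇒ quick Q store north store north store north store   [T → quick]
quick Q store north store north store north store ⇒ quick store store store north store north store north store   [Q → store store]

S ⇒ T ⇒ S north store ⇒ T north store ⇒ S north store north store ⇒ T north store north store ⇒ S north store north store north store ⇒ T Q store north store north store north store ⇒ quick Q store north store north store north store ⇒ quick store store store north store north store north store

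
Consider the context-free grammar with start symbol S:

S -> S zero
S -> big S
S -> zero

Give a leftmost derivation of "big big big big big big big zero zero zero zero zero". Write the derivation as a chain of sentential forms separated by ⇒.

S ⇒ S zero   [S -> S zero]
S zero ⇒ big S zero   [S -> big S]
big S zero ⇒ big big S zero   [S -> big S]
big big S zero ⇒ big big S zero zero   [S -> S zero]
big big S zero zero ⇒ big big big S zero zero   [S -> big S]
big big big S zero zero ⇒ big big big big S zero zero   [S -> big S]
big big big big S zero zero ⇒ big big big big S zero zero zero   [S -> S zero]
big big big big S zero zero zero ⇒ big big big big S zero zero zero zero   [S -> S zero]
big big big big S zero zero zero zero ⇒ big big big big big S zero zero zero zero   [S -> big S]
big big big big big S zero zero zero zero ⇒ big big big big big big S zero zero zero zero   [S -> big S]
big big big big big big S zero zero zero zero ⇒ big big big big big big big S zero zero zero zero   [S -> big S]
big big big big big big big S zero zero zero zero ⇒ big big big big big big big zero zero zero zero zero   [S -> zero]

S ⇒ S zero ⇒ big S zero ⇒ big big S zero ⇒ big big S zero zero ⇒ big big big S zero zero ⇒ big big big big S zero zero ⇒ big big big big S zero zero zero ⇒ big big big big S zero zero zero zero ⇒ big big big big big S zero zero zero zero ⇒ big big big big big big S zero zero zero zero ⇒ big big big big big big big S zero zero zero zero ⇒ big big big big big big big zero zero zero zero zero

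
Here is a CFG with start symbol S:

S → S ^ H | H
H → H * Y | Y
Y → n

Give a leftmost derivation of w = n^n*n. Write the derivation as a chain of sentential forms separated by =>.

S=>S^H=>H^H=>Y^H=>n^H=>n^H*Y=>n^Y*Y=>n^n*Y=>n^n*n

S => S^H   [S → S ^ H]
S^H => H^H   [S → H]
H^H => Y^H   [H → Y]
Y^H => n^H   [Y → n]
n^H => n^H*Y   [H → H * Y]
n^H*Y => n^Y*Y   [H → Y]
n^Y*Y => n^n*Y   [Y → n]
n^n*Y => n^n*n   [Y → n]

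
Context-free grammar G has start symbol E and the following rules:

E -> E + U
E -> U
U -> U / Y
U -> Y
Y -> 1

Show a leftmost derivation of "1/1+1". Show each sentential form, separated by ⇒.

E⇒E+U⇒U+U⇒U/Y+U⇒Y/Y+U⇒1/Y+U⇒1/1+U⇒1/1+Y⇒1/1+1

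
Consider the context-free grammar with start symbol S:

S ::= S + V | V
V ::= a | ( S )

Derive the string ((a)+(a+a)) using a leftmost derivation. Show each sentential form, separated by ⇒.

S ⇒ V ⇒ (S) ⇒ (S+V) ⇒ (V+V) ⇒ ((S)+V) ⇒ ((V)+V) ⇒ ((a)+V) ⇒ ((a)+(S)) ⇒ ((a)+(S+V)) ⇒ ((a)+(V+V)) ⇒ ((a)+(a+V)) ⇒ ((a)+(a+a))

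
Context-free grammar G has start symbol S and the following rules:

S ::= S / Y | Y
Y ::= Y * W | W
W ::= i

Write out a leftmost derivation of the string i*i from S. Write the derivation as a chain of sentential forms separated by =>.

S => Y => Y*W => W*W => i*W => i*i

S => Y   [S ::= Y]
Y => Y*W   [Y ::= Y * W]
Y*W => W*W   [Y ::= W]
W*W => i*W   [W ::= i]
i*W => i*i   [W ::= i]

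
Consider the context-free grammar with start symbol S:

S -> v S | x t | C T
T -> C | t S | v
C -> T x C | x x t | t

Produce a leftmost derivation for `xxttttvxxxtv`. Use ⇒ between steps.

S ⇒ CT   [S -> C T]
CT ⇒ xxtT   [C -> x x t]
xxtT ⇒ xxttS   [T -> t S]
xxttS ⇒ xxttCT   [S -> C T]
xxttCT ⇒ xxttTxCT   [C -> T x C]
xxttTxCT ⇒ xxtttSxCT   [T -> t S]
xxtttSxCT ⇒ xxtttCTxCT   [S -> C T]
xxtttCTxCT ⇒ xxttttTxCT   [C -> t]
xxttttTxCT ⇒ xxttttvxCT   [T -> v]
xxttttvxCT ⇒ xxttttvxxxtT   [C -> x x t]
xxttttvxxxtT ⇒ xxttttvxxxtv   [T -> v]

S ⇒ CT ⇒ xxtT ⇒ xxttS ⇒ xxttCT ⇒ xxttTxCT ⇒ xxtttSxCT ⇒ xxtttCTxCT ⇒ xxttttTxCT ⇒ xxttttvxCT ⇒ xxttttvxxxtT ⇒ xxttttvxxxtv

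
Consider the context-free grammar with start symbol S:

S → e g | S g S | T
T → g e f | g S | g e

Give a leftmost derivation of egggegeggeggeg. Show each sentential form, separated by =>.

S => SgS   [S → S g S]
SgS => SgSgS   [S → S g S]
SgSgS => SgSgSgS   [S → S g S]
SgSgSgS => eggSgSgS   [S → e g]
eggSgSgS => eggSgSgSgS   [S → S g S]
eggSgSgSgS => eggTgSgSgS   [S → T]
eggTgSgSgS => egggegSgSgS   [T → g e]
egggegSgSgS => egggegeggSgS   [S → e g]
egggegeggSgS => egggegeggeggS   [S → e g]
egggegeggeggS => egggegeggeggeg   [S → e g]

S => SgS => SgSgS => SgSgSgS => eggSgSgS => eggSgSgSgS => eggTgSgSgS => egggegSgSgS => egggegeggSgS => egggegeggeggS => egggegeggeggeg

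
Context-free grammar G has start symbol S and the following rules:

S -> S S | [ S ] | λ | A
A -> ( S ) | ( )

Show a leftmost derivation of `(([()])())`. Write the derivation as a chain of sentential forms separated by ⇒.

S ⇒ A ⇒ (S) ⇒ (SS) ⇒ (AS) ⇒ ((S)S) ⇒ (([S])S) ⇒ (([A])S) ⇒ (([()])S) ⇒ (([()])A) ⇒ (([()])())

S ⇒ A   [S -> A]
A ⇒ (S)   [A -> ( S )]
(S) ⇒ (SS)   [S -> S S]
(SS) ⇒ (AS)   [S -> A]
(AS) ⇒ ((S)S)   [A -> ( S )]
((S)S) ⇒ (([S])S)   [S -> [ S ]]
(([S])S) ⇒ (([A])S)   [S -> A]
(([A])S) ⇒ (([()])S)   [A -> ( )]
(([()])S) ⇒ (([()])A)   [S -> A]
(([()])A) ⇒ (([()])())   [A -> ( )]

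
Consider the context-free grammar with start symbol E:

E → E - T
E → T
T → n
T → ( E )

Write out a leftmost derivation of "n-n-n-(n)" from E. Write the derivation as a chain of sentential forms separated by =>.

E => E-T => E-T-T => E-T-T-T => T-T-T-T => n-T-T-T => n-n-T-T => n-n-n-T => n-n-n-(E) => n-n-n-(T) => n-n-n-(n)

E => E-T   [E → E - T]
E-T => E-T-T   [E → E - T]
E-T-T => E-T-T-T   [E → E - T]
E-T-T-T => T-T-T-T   [E → T]
T-T-T-T => n-T-T-T   [T → n]
n-T-T-T => n-n-T-T   [T → n]
n-n-T-T => n-n-n-T   [T → n]
n-n-n-T => n-n-n-(E)   [T → ( E )]
n-n-n-(E) => n-n-n-(T)   [E → T]
n-n-n-(T) => n-n-n-(n)   [T → n]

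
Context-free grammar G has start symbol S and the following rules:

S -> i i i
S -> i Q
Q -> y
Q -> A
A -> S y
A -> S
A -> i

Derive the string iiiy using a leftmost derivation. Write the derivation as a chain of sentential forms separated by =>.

S => iQ => iA => iSy => iiQy => iiAy => iiiy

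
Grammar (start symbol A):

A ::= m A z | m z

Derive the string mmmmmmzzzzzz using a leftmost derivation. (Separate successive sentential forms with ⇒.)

A ⇒ mAz ⇒ mmAzz ⇒ mmmAzzz ⇒ mmmmAzzzz ⇒ mmmmmAzzzzz ⇒ mmmmmmzzzzzz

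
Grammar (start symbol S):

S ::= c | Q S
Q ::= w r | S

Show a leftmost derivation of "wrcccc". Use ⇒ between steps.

S⇒QS⇒SS⇒QSS⇒wrSS⇒wrQSS⇒wrSSS⇒wrQSSS⇒wrSSSS⇒wrcSSS⇒wrccSS⇒wrcccS⇒wrcccc

S ⇒ QS   [S ::= Q S]
QS ⇒ SS   [Q ::= S]
SS ⇒ QSS   [S ::= Q S]
QSS ⇒ wrSS   [Q ::= w r]
wrSS ⇒ wrQSS   [S ::= Q S]
wrQSS ⇒ wrSSS   [Q ::= S]
wrSSS ⇒ wrQSSS   [S ::= Q S]
wrQSSS ⇒ wrSSSS   [Q ::= S]
wrSSSS ⇒ wrcSSS   [S ::= c]
wrcSSS ⇒ wrccSS   [S ::= c]
wrccSS ⇒ wrcccS   [S ::= c]
wrcccS ⇒ wrcccc   [S ::= c]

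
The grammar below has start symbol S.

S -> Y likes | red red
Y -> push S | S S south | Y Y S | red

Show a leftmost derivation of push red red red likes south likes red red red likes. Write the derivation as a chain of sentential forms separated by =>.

S => Y likes   [S -> Y likes]
Y likes => Y Y S likes   [Y -> Y Y S]
Y Y S likes => push S Y S likes   [Y -> push S]
push S Y S likes => push Y likes Y S likes   [S -> Y likes]
push Y likes Y S likes => push S S south likes Y S likes   [Y -> S S south]
push S S south likes Y S likes => push red red S south likes Y S likes   [S -> red red]
push red red S south likes Y S likes => push red red Y likes south likes Y S likes   [S -> Y likes]
push red red Y likes south likes Y S likes => push red red red likes south likes Y S likes   [Y -> red]
push red red red likes south likes Y S likes => push red red red likes south likes red S likes   [Y -> red]
push red red red likes south likes red S likes => push red red red likes south likes red red red likes   [S -> red red]

S => Y likes => Y Y S likes => push S Y S likes => push Y likes Y S likes => push S S south likes Y S likes => push red red S south likes Y S likes => push red red Y likes south likes Y S likes => push red red red likes south likes Y S likes => push red red red likes south likes red S likes => push red red red likes south likes red red red likes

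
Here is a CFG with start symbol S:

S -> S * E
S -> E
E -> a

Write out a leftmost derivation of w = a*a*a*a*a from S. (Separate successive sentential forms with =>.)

S=>S*E=>S*E*E=>S*E*E*E=>S*E*E*E*E=>E*E*E*E*E=>a*E*E*E*E=>a*a*E*E*E=>a*a*a*E*E=>a*a*a*a*E=>a*a*a*a*a

S => S*E   [S -> S * E]
S*E => S*E*E   [S -> S * E]
S*E*E => S*E*E*E   [S -> S * E]
S*E*E*E => S*E*E*E*E   [S -> S * E]
S*E*E*E*E => E*E*E*E*E   [S -> E]
E*E*E*E*E => a*E*E*E*E   [E -> a]
a*E*E*E*E => a*a*E*E*E   [E -> a]
a*a*E*E*E => a*a*a*E*E   [E -> a]
a*a*a*E*E => a*a*a*a*E   [E -> a]
a*a*a*a*E => a*a*a*a*a   [E -> a]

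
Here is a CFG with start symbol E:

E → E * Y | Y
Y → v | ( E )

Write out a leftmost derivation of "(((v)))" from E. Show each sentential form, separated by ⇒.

E ⇒ Y   [E → Y]
Y ⇒ (E)   [Y → ( E )]
(E) ⇒ (Y)   [E → Y]
(Y) ⇒ ((E))   [Y → ( E )]
((E)) ⇒ ((Y))   [E → Y]
((Y)) ⇒ (((E)))   [Y → ( E )]
(((E))) ⇒ (((Y)))   [E → Y]
(((Y))) ⇒ (((v)))   [Y → v]

E ⇒ Y ⇒ (E) ⇒ (Y) ⇒ ((E)) ⇒ ((Y)) ⇒ (((E))) ⇒ (((Y))) ⇒ (((v)))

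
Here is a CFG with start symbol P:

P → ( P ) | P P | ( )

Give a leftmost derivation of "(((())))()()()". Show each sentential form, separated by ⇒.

P ⇒ PP ⇒ PPP ⇒ PPPP ⇒ (P)PPP ⇒ ((P))PPP ⇒ (((P)))PPP ⇒ (((())))PPP ⇒ (((())))()PP ⇒ (((())))()()P ⇒ (((())))()()()

P ⇒ PP   [P → P P]
PP ⇒ PPP   [P → P P]
PPP ⇒ PPPP   [P → P P]
PPPP ⇒ (P)PPP   [P → ( P )]
(P)PPP ⇒ ((P))PPP   [P → ( P )]
((P))PPP ⇒ (((P)))PPP   [P → ( P )]
(((P)))PPP ⇒ (((())))PPP   [P → ( )]
(((())))PPP ⇒ (((())))()PP   [P → ( )]
(((())))()PP ⇒ (((())))()()P   [P → ( )]
(((())))()()P ⇒ (((())))()()()   [P → ( )]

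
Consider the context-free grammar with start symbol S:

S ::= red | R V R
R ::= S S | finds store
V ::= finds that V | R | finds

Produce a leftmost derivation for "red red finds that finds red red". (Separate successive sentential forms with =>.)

S => R V R => S S V R => red S V R => red red V R => red red finds that V R => red red finds that finds R => red red finds that finds S S => red red finds that finds red S => red red finds that finds red red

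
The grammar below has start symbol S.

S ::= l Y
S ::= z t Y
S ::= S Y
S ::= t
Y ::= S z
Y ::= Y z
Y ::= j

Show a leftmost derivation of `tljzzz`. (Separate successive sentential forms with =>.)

S => SY   [S ::= S Y]
SY => tY   [S ::= t]
tY => tSz   [Y ::= S z]
tSz => tlYz   [S ::= l Y]
tlYz => tlYzz   [Y ::= Y z]
tlYzz => tlYzzz   [Y ::= Y z]
tlYzzz => tljzzz   [Y ::= j]

S => SY => tY => tSz => tlYz => tlYzz => tlYzzz => tljzzz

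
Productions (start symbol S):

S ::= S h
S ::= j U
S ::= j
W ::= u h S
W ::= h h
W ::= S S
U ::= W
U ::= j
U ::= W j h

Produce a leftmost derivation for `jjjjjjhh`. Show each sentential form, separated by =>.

S => Sh => jUh => jWjhh => jSSjhh => jjUSjhh => jjjSjhh => jjjjUjhh => jjjjjjhh

S => Sh   [S ::= S h]
Sh => jUh   [S ::= j U]
jUh => jWjhh   [U ::= W j h]
jWjhh => jSSjhh   [W ::= S S]
jSSjhh => jjUSjhh   [S ::= j U]
jjUSjhh => jjjSjhh   [U ::= j]
jjjSjhh => jjjjUjhh   [S ::= j U]
jjjjUjhh => jjjjjjhh   [U ::= j]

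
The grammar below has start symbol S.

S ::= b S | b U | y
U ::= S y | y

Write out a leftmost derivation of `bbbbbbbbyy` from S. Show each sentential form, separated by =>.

S=>bU=>bSy=>bbSy=>bbbSy=>bbbbSy=>bbbbbSy=>bbbbbbSy=>bbbbbbbSy=>bbbbbbbbUy=>bbbbbbbbyy

S => bU   [S ::= b U]
bU => bSy   [U ::= S y]
bSy => bbSy   [S ::= b S]
bbSy => bbbSy   [S ::= b S]
bbbSy => bbbbSy   [S ::= b S]
bbbbSy => bbbbbSy   [S ::= b S]
bbbbbSy => bbbbbbSy   [S ::= b S]
bbbbbbSy => bbbbbbbSy   [S ::= b S]
bbbbbbbSy => bbbbbbbbUy   [S ::= b U]
bbbbbbbbUy => bbbbbbbbyy   [U ::= y]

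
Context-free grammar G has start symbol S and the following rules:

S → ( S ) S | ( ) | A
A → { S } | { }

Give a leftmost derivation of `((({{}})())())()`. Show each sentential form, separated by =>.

S => (S)S   [S → ( S ) S]
(S)S => ((S)S)S   [S → ( S ) S]
((S)S)S => (((S)S)S)S   [S → ( S ) S]
(((S)S)S)S => (((A)S)S)S   [S → A]
(((A)S)S)S => ((({S})S)S)S   [A → { S }]
((({S})S)S)S => ((({A})S)S)S   [S → A]
((({A})S)S)S => ((({{}})S)S)S   [A → { }]
((({{}})S)S)S => ((({{}})())S)S   [S → ( )]
((({{}})())S)S => ((({{}})())())S   [S → ( )]
((({{}})())())S => ((({{}})())())()   [S → ( )]

S=>(S)S=>((S)S)S=>(((S)S)S)S=>(((A)S)S)S=>((({S})S)S)S=>((({A})S)S)S=>((({{}})S)S)S=>((({{}})())S)S=>((({{}})())())S=>((({{}})())())()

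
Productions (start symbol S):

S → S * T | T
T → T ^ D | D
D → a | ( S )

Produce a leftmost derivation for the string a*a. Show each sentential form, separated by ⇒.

S ⇒ S*T ⇒ T*T ⇒ D*T ⇒ a*T ⇒ a*D ⇒ a*a

S ⇒ S*T   [S → S * T]
S*T ⇒ T*T   [S → T]
T*T ⇒ D*T   [T → D]
D*T ⇒ a*T   [D → a]
a*T ⇒ a*D   [T → D]
a*D ⇒ a*a   [D → a]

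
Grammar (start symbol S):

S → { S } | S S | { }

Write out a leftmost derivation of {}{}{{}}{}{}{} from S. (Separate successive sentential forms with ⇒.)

S⇒SS⇒SSS⇒SSSS⇒{}SSS⇒{}{}SS⇒{}{}SSS⇒{}{}SSSS⇒{}{}{S}SSS⇒{}{}{{}}SSS⇒{}{}{{}}{}SS⇒{}{}{{}}{}{}S⇒{}{}{{}}{}{}{}

S ⇒ SS   [S → S S]
SS ⇒ SSS   [S → S S]
SSS ⇒ SSSS   [S → S S]
SSSS ⇒ {}SSS   [S → { }]
{}SSS ⇒ {}{}SS   [S → { }]
{}{}SS ⇒ {}{}SSS   [S → S S]
{}{}SSS ⇒ {}{}SSSS   [S → S S]
{}{}SSSS ⇒ {}{}{S}SSS   [S → { S }]
{}{}{S}SSS ⇒ {}{}{{}}SSS   [S → { }]
{}{}{{}}SSS ⇒ {}{}{{}}{}SS   [S → { }]
{}{}{{}}{}SS ⇒ {}{}{{}}{}{}S   [S → { }]
{}{}{{}}{}{}S ⇒ {}{}{{}}{}{}{}   [S → { }]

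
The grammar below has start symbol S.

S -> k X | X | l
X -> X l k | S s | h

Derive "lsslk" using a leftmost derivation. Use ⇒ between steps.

S ⇒ X ⇒ Xlk ⇒ Sslk ⇒ Xslk ⇒ Ssslk ⇒ lsslk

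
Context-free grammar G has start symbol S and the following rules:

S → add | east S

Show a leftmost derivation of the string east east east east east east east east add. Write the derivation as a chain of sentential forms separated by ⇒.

S ⇒ east S ⇒ east east S ⇒ east east east S ⇒ east east east east S ⇒ east east east east east S ⇒ east east east east east east S ⇒ east east east east east east east S ⇒ east east east east east east east east S ⇒ east east east east east east east east add

S ⇒ east S   [S → east S]
east S ⇒ east east S   [S → east S]
east east S ⇒ east east east S   [S → east S]
east east east S ⇒ east east east east S   [S → east S]
east east east east S ⇒ east east east east east S   [S → east S]
east east east east east S ⇒ east east east east east east S   [S → east S]
east east east east east east S ⇒ east east east east east east east S   [S → east S]
east east east east east east east S ⇒ east east east east east east east east S   [S → east S]
east east east east east east east east S ⇒ east east east east east east east east add   [S → add]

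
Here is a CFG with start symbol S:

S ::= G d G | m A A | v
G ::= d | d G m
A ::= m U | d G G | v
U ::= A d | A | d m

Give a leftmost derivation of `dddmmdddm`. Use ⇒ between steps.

S ⇒ GdG   [S ::= G d G]
GdG ⇒ dGmdG   [G ::= d G m]
dGmdG ⇒ ddGmmdG   [G ::= d G m]
ddGmmdG ⇒ dddmmdG   [G ::= d]
dddmmdG ⇒ dddmmddGm   [G ::= d G m]
dddmmddGm ⇒ dddmmdddm   [G ::= d]

S ⇒ GdG ⇒ dGmdG ⇒ ddGmmdG ⇒ dddmmdG ⇒ dddmmddGm ⇒ dddmmdddm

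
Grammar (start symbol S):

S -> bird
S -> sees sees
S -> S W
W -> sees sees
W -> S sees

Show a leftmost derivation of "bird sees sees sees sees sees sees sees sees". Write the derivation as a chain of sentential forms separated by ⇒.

S ⇒ S W   [S -> S W]
S W ⇒ S W W   [S -> S W]
S W W ⇒ S W W W   [S -> S W]
S W W W ⇒ S W W W W   [S -> S W]
S W W W W ⇒ bird W W W W   [S -> bird]
bird W W W W ⇒ bird sees sees W W W   [W -> sees sees]
bird sees sees W W W ⇒ bird sees sees sees sees W W   [W -> sees sees]
bird sees sees sees sees W W ⇒ bird sees sees sees sees sees sees W   [W -> sees sees]
bird sees sees sees sees sees sees W ⇒ bird sees sees sees sees sees sees sees sees   [W -> sees sees]

S ⇒ S W ⇒ S W W ⇒ S W W W ⇒ S W W W W ⇒ bird W W W W ⇒ bird sees sees W W W ⇒ bird sees sees sees sees W W ⇒ bird sees sees sees sees sees sees W ⇒ bird sees sees sees sees sees sees sees sees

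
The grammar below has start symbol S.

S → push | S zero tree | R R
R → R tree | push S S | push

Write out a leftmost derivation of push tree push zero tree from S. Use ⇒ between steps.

S ⇒ S zero tree ⇒ R R zero tree ⇒ R tree R zero tree ⇒ push tree R zero tree ⇒ push tree push zero tree

S ⇒ S zero tree   [S → S zero tree]
S zero tree ⇒ R R zero tree   [S → R R]
R R zero tree ⇒ R tree R zero tree   [R → R tree]
R tree R zero tree ⇒ push tree R zero tree   [R → push]
push tree R zero tree ⇒ push tree push zero tree   [R → push]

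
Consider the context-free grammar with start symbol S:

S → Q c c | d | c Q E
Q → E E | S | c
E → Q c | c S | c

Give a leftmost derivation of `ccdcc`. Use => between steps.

S => cQE   [S → c Q E]
cQE => cEEE   [Q → E E]
cEEE => ccSEE   [E → c S]
ccSEE => ccdEE   [S → d]
ccdEE => ccdcE   [E → c]
ccdcE => ccdcc   [E → c]

S => cQE => cEEE => ccSEE => ccdEE => ccdcE => ccdcc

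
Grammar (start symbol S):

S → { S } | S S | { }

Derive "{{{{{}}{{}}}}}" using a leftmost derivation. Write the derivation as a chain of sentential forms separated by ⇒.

S ⇒ {S} ⇒ {{S}} ⇒ {{{S}}} ⇒ {{{SS}}} ⇒ {{{{S}S}}} ⇒ {{{{{}}S}}} ⇒ {{{{{}}{S}}}} ⇒ {{{{{}}{{}}}}}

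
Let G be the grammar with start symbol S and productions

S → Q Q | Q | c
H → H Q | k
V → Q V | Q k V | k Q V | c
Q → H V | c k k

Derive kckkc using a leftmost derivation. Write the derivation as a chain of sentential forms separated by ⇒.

S ⇒ Q ⇒ HV ⇒ HQV ⇒ kQV ⇒ kckkV ⇒ kckkc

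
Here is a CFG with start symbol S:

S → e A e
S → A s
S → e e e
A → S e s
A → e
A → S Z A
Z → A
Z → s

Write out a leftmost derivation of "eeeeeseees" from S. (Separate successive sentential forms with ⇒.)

S ⇒ As ⇒ SZAs ⇒ eAeZAs ⇒ eSeseZAs ⇒ eeAeeseZAs ⇒ eeeeeseZAs ⇒ eeeeeseAAs ⇒ eeeeeseeAs ⇒ eeeeeseees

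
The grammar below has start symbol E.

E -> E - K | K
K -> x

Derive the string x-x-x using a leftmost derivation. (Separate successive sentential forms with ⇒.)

E ⇒ E-K ⇒ E-K-K ⇒ K-K-K ⇒ x-K-K ⇒ x-x-K ⇒ x-x-x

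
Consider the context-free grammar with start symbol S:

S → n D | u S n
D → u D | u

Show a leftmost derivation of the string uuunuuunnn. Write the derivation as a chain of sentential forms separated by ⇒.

S ⇒ uSn   [S → u S n]
uSn ⇒ uuSnn   [S → u S n]
uuSnn ⇒ uuuSnnn   [S → u S n]
uuuSnnn ⇒ uuunDnnn   [S → n D]
uuunDnnn ⇒ uuunuDnnn   [D → u D]
uuunuDnnn ⇒ uuunuuDnnn   [D → u D]
uuunuuDnnn ⇒ uuunuuunnn   [D → u]

S ⇒ uSn ⇒ uuSnn ⇒ uuuSnnn ⇒ uuunDnnn ⇒ uuunuDnnn ⇒ uuunuuDnnn ⇒ uuunuuunnn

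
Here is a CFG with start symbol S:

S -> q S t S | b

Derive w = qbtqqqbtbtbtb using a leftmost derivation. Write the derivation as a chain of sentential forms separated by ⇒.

S ⇒ qStS ⇒ qbtS ⇒ qbtqStS ⇒ qbtqqStStS ⇒ qbtqqqStStStS ⇒ qbtqqqbtStStS ⇒ qbtqqqbtbtStS ⇒ qbtqqqbtbtbtS ⇒ qbtqqqbtbtbtb

S ⇒ qStS   [S -> q S t S]
qStS ⇒ qbtS   [S -> b]
qbtS ⇒ qbtqStS   [S -> q S t S]
qbtqStS ⇒ qbtqqStStS   [S -> q S t S]
qbtqqStStS ⇒ qbtqqqStStStS   [S -> q S t S]
qbtqqqStStStS ⇒ qbtqqqbtStStS   [S -> b]
qbtqqqbtStStS ⇒ qbtqqqbtbtStS   [S -> b]
qbtqqqbtbtStS ⇒ qbtqqqbtbtbtS   [S -> b]
qbtqqqbtbtbtS ⇒ qbtqqqbtbtbtb   [S -> b]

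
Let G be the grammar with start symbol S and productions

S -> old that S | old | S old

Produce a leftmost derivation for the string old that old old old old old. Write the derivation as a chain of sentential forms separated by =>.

S => S old => S old old => S old old old => S old old old old => old that S old old old old => old that old old old old old

S => S old   [S -> S old]
S old => S old old   [S -> S old]
S old old => S old old old   [S -> S old]
S old old old => S old old old old   [S -> S old]
S old old old old => old that S old old old old   [S -> old that S]
old that S old old old old => old that old old old old old   [S -> old]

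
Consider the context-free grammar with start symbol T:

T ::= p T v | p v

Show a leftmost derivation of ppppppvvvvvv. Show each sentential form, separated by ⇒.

T⇒pTv⇒ppTvv⇒pppTvvv⇒ppppTvvvv⇒pppppTvvvvv⇒ppppppvvvvvv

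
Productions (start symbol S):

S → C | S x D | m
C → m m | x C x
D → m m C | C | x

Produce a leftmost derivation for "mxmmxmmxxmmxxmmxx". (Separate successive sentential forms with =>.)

S => SxD => SxDxD => mxDxD => mxmmCxD => mxmmxCxxD => mxmmxmmxxD => mxmmxmmxxmmC => mxmmxmmxxmmxCx => mxmmxmmxxmmxxCxx => mxmmxmmxxmmxxmmxx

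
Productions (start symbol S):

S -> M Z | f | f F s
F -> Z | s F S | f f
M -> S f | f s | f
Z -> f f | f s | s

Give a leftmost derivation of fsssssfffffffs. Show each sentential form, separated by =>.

S => fFs => fsFSs => fssFSSs => fsssFSSSs => fssssFSSSSs => fsssssFSSSSSs => fsssssffSSSSSs => fsssssfffSSSSs => fsssssffffSSSs => fsssssfffffSSs => fsssssffffffSs => fsssssfffffffs

S => fFs   [S -> f F s]
fFs => fsFSs   [F -> s F S]
fsFSs => fssFSSs   [F -> s F S]
fssFSSs => fsssFSSSs   [F -> s F S]
fsssFSSSs => fssssFSSSSs   [F -> s F S]
fssssFSSSSs => fsssssFSSSSSs   [F -> s F S]
fsssssFSSSSSs => fsssssffSSSSSs   [F -> f f]
fsssssffSSSSSs => fsssssfffSSSSs   [S -> f]
fsssssfffSSSSs => fsssssffffSSSs   [S -> f]
fsssssffffSSSs => fsssssfffffSSs   [S -> f]
fsssssfffffSSs => fsssssffffffSs   [S -> f]
fsssssffffffSs => fsssssfffffffs   [S -> f]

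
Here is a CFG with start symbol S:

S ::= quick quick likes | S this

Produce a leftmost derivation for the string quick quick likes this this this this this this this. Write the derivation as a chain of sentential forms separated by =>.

S => S this   [S ::= S this]
S this => S this this   [S ::= S this]
S this this => S this this this   [S ::= S this]
S this this this => S this this this this   [S ::= S this]
S this this this this => S this this this this this   [S ::= S this]
S this this this this this => S this this this this this this   [S ::= S this]
S this this this this this this => S this this this this this this this   [S ::= S this]
S this this this this this this this => quick quick likes this this this this this this this   [S ::= quick quick likes]

S => S this => S this this => S this this this => S this this this this => S this this this this this => S this this this this this this => S this this this this this this this => quick quick likes this this this this this this this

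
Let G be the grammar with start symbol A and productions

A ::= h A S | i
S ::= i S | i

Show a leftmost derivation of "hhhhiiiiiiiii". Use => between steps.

A=>hAS=>hhASS=>hhhASSS=>hhhhASSSS=>hhhhiSSSS=>hhhhiiSSS=>hhhhiiiSSS=>hhhhiiiiSS=>hhhhiiiiiSS=>hhhhiiiiiiSS=>hhhhiiiiiiiS=>hhhhiiiiiiiiS=>hhhhiiiiiiiii

A => hAS   [A ::= h A S]
hAS => hhASS   [A ::= h A S]
hhASS => hhhASSS   [A ::= h A S]
hhhASSS => hhhhASSSS   [A ::= h A S]
hhhhASSSS => hhhhiSSSS   [A ::= i]
hhhhiSSSS => hhhhiiSSS   [S ::= i]
hhhhiiSSS => hhhhiiiSSS   [S ::= i S]
hhhhiiiSSS => hhhhiiiiSS   [S ::= i]
hhhhiiiiSS => hhhhiiiiiSS   [S ::= i S]
hhhhiiiiiSS => hhhhiiiiiiSS   [S ::= i S]
hhhhiiiiiiSS => hhhhiiiiiiiS   [S ::= i]
hhhhiiiiiiiS => hhhhiiiiiiiiS   [S ::= i S]
hhhhiiiiiiiiS => hhhhiiiiiiiii   [S ::= i]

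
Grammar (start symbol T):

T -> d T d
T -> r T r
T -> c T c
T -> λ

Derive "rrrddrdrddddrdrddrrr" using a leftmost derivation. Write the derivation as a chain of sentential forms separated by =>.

T => rTr => rrTrr => rrrTrrr => rrrdTdrrr => rrrddTddrrr => rrrddrTrddrrr => rrrddrdTdrddrrr => rrrddrdrTrdrddrrr => rrrddrdrdTdrdrddrrr => rrrddrdrddTddrdrddrrr => rrrddrdrddddrdrddrrr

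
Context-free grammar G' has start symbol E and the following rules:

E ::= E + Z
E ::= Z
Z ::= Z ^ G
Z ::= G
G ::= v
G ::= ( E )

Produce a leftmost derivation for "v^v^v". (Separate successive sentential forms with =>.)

E => Z   [E ::= Z]
Z => Z^G   [Z ::= Z ^ G]
Z^G => Z^G^G   [Z ::= Z ^ G]
Z^G^G => G^G^G   [Z ::= G]
G^G^G => v^G^G   [G ::= v]
v^G^G => v^v^G   [G ::= v]
v^v^G => v^v^v   [G ::= v]

E => Z => Z^G => Z^G^G => G^G^G => v^G^G => v^v^G => v^v^v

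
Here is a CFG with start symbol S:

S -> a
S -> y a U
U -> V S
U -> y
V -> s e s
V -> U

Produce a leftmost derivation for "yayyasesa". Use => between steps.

S => yaU   [S -> y a U]
yaU => yaVS   [U -> V S]
yaVS => yaUS   [V -> U]
yaUS => yayS   [U -> y]
yayS => yayyaU   [S -> y a U]
yayyaU => yayyaVS   [U -> V S]
yayyaVS => yayyasesS   [V -> s e s]
yayyasesS => yayyasesa   [S -> a]

S=>yaU=>yaVS=>yaUS=>yayS=>yayyaU=>yayyaVS=>yayyasesS=>yayyasesa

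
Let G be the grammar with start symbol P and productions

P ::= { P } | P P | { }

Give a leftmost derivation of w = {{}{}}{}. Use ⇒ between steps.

P ⇒ PP   [P ::= P P]
PP ⇒ {P}P   [P ::= { P }]
{P}P ⇒ {PP}P   [P ::= P P]
{PP}P ⇒ {{}P}P   [P ::= { }]
{{}P}P ⇒ {{}{}}P   [P ::= { }]
{{}{}}P ⇒ {{}{}}{}   [P ::= { }]

P ⇒ PP ⇒ {P}P ⇒ {PP}P ⇒ {{}P}P ⇒ {{}{}}P ⇒ {{}{}}{}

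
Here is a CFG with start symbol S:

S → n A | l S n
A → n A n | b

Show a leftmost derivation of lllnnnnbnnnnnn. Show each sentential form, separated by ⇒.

S ⇒ lSn ⇒ llSnn ⇒ lllSnnn ⇒ lllnAnnn ⇒ lllnnAnnnn ⇒ lllnnnAnnnnn ⇒ lllnnnnAnnnnnn ⇒ lllnnnnbnnnnnn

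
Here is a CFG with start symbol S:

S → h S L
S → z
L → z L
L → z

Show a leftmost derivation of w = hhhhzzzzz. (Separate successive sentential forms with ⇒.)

S ⇒ hSL ⇒ hhSLL ⇒ hhhSLLL ⇒ hhhhSLLLL ⇒ hhhhzLLLL ⇒ hhhhzzLLL ⇒ hhhhzzzLL ⇒ hhhhzzzzL ⇒ hhhhzzzzz

S ⇒ hSL   [S → h S L]
hSL ⇒ hhSLL   [S → h S L]
hhSLL ⇒ hhhSLLL   [S → h S L]
hhhSLLL ⇒ hhhhSLLLL   [S → h S L]
hhhhSLLLL ⇒ hhhhzLLLL   [S → z]
hhhhzLLLL ⇒ hhhhzzLLL   [L → z]
hhhhzzLLL ⇒ hhhhzzzLL   [L → z]
hhhhzzzLL ⇒ hhhhzzzzL   [L → z]
hhhhzzzzL ⇒ hhhhzzzzz   [L → z]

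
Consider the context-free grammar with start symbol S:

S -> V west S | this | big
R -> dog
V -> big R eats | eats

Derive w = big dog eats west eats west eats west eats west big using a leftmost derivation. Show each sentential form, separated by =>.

S => V west S => big R eats west S => big dog eats west S => big dog eats west V west S => big dog eats west eats west S => big dog eats west eats west V west S => big dog eats west eats west eats west S => big dog eats west eats west eats west V west S => big dog eats west eats west eats west eats west S => big dog eats west eats west eats west eats west big

S => V west S   [S -> V west S]
V west S => big R eats west S   [V -> big R eats]
big R eats west S => big dog eats west S   [R -> dog]
big dog eats west S => big dog eats west V west S   [S -> V west S]
big dog eats west V west S => big dog eats west eats west S   [V -> eats]
big dog eats west eats west S => big dog eats west eats west V west S   [S -> V west S]
big dog eats west eats west V west S => big dog eats west eats west eats west S   [V -> eats]
big dog eats west eats west eats west S => big dog eats west eats west eats west V west S   [S -> V west S]
big dog eats west eats west eats west V west S => big dog eats west eats west eats west eats west S   [V -> eats]
big dog eats west eats west eats west eats west S => big dog eats west eats west eats west eats west big   [S -> big]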